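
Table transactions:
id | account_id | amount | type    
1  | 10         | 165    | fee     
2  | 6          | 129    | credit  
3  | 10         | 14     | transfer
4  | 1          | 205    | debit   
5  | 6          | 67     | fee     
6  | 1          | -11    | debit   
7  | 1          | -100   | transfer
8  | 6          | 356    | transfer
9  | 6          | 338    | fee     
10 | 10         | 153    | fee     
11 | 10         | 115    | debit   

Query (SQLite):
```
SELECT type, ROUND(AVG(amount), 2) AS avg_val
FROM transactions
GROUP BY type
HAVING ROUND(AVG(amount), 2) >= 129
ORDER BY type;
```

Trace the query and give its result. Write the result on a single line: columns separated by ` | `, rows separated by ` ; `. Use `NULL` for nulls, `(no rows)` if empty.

credit | 129 ; fee | 180.75

Partition transactions by type; compute ROUND(AVG(amount), 2) within each group.
HAVING: keep groups where ROUND(AVG(amount), 2) >= 129.
  credit: ids {2} → ROUND(AVG(amount), 2)=129
  debit: ids {4, 6, 11} → ROUND(AVG(amount), 2)=103
  fee: ids {1, 5, 9, 10} → ROUND(AVG(amount), 2)=180.75
  transfer: ids {3, 7, 8} → ROUND(AVG(amount), 2)=90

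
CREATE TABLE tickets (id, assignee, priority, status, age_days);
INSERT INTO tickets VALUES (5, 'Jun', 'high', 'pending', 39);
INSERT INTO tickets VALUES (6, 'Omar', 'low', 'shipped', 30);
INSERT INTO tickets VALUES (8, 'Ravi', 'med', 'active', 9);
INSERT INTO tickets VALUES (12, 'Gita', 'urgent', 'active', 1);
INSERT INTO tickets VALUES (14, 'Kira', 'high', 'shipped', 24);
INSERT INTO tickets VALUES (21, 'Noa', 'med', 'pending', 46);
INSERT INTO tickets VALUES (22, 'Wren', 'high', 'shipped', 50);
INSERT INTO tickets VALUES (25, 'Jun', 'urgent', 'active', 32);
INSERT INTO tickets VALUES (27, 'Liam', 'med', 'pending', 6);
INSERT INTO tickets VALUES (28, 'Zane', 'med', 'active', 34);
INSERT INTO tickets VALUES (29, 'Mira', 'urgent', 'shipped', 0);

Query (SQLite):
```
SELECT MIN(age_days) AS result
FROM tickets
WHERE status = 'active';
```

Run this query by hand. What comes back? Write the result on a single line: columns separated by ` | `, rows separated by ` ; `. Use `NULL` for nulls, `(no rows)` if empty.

1

Rows where status='active' → age_days values: [9, 1, 32, 34].
MIN of non-NULL values = 1.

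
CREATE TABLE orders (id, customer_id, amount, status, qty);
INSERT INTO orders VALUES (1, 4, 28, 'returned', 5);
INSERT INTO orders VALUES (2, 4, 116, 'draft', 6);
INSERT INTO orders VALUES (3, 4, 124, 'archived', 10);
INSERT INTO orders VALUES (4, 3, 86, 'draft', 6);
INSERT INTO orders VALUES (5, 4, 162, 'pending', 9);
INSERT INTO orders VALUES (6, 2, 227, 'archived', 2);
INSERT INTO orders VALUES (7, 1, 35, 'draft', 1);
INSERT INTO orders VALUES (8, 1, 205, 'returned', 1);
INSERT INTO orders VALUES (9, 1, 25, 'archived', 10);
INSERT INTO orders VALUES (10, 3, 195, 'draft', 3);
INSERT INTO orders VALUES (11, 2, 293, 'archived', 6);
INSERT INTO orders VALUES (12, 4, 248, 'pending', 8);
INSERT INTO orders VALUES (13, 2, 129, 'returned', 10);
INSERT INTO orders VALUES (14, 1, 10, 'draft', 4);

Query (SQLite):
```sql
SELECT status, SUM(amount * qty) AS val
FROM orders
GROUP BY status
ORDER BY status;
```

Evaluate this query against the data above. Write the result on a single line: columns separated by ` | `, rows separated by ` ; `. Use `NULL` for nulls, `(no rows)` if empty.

archived | 3702 ; draft | 1872 ; pending | 3442 ; returned | 1635

For each row compute amount * qty.
Group by status; take SUM of the expression per group.
  archived: ids {3, 6, 9, 11} → SUM(amount * qty)=3702
  draft: ids {2, 4, 7, 10, 14} → SUM(amount * qty)=1872
  pending: ids {5, 12} → SUM(amount * qty)=3442
  returned: ids {1, 8, 13} → SUM(amount * qty)=1635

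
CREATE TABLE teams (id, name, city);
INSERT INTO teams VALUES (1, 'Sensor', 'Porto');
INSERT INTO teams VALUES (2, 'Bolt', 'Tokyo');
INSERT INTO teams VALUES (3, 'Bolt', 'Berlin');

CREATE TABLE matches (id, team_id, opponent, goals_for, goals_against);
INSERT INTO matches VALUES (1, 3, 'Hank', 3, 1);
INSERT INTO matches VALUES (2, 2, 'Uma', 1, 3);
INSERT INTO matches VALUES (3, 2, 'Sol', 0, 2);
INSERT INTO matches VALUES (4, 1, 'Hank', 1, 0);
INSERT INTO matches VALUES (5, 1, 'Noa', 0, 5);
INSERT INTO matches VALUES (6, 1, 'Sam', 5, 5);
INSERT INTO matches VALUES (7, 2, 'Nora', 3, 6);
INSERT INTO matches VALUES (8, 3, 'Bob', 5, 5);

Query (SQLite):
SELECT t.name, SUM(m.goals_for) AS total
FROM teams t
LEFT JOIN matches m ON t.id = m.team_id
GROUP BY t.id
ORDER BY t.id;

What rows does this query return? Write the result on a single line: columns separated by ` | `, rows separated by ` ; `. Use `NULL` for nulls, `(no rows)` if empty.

Sensor | 6 ; Bolt | 4 ; Bolt | 8

LEFT JOIN keeps every teams row; unmatched ones get NULL for matches columns.
Group by teams.id and compute SUM(m.goals_for). SUM over an all-NULL group is NULL.
  1: ids {4, 5, 6} → SUM(m.goals_for)=6
  2: ids {2, 3, 7} → SUM(m.goals_for)=4
  3: ids {1, 8} → SUM(m.goals_for)=8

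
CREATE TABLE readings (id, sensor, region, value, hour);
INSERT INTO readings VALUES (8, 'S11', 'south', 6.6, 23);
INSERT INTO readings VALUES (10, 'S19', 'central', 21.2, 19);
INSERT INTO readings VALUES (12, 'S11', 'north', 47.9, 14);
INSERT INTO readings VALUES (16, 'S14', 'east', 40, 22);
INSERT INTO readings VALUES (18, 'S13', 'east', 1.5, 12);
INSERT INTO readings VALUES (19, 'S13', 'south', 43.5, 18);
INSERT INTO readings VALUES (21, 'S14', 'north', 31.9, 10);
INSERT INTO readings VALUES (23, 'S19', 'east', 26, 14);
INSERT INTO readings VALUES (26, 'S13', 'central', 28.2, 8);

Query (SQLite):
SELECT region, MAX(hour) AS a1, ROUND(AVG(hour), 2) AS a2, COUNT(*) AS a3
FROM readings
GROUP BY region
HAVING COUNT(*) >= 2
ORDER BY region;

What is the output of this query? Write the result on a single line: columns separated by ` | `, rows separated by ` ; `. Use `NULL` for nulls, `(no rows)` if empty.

central | 19 | 13.5 | 2 ; east | 22 | 16 | 3 ; north | 14 | 12 | 2 ; south | 23 | 20.5 | 2

Group readings by region.
Per group compute: MAX(hour), ROUND(AVG(hour), 2), COUNT(*).
HAVING: drop groups with fewer than 2 rows.
  central: ids {10, 26} → MAX(hour)=19, ROUND(AVG(hour), 2)=13.5, COUNT(*)=2
  east: ids {16, 18, 23} → MAX(hour)=22, ROUND(AVG(hour), 2)=16, COUNT(*)=3
  north: ids {12, 21} → MAX(hour)=14, ROUND(AVG(hour), 2)=12, COUNT(*)=2
  south: ids {8, 19} → MAX(hour)=23, ROUND(AVG(hour), 2)=20.5, COUNT(*)=2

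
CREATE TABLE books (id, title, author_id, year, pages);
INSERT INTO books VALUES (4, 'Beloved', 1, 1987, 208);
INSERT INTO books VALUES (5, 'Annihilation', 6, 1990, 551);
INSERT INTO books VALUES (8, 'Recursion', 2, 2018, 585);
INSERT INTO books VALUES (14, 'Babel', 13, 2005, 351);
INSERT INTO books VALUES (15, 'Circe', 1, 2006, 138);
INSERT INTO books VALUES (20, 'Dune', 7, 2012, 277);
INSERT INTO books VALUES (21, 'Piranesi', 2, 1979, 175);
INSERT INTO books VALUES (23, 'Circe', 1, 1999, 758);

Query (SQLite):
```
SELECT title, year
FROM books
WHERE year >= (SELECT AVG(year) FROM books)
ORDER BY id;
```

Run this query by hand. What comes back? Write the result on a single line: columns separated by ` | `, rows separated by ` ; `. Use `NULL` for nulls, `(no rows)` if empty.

Recursion | 2018 ; Babel | 2005 ; Circe | 2006 ; Dune | 2012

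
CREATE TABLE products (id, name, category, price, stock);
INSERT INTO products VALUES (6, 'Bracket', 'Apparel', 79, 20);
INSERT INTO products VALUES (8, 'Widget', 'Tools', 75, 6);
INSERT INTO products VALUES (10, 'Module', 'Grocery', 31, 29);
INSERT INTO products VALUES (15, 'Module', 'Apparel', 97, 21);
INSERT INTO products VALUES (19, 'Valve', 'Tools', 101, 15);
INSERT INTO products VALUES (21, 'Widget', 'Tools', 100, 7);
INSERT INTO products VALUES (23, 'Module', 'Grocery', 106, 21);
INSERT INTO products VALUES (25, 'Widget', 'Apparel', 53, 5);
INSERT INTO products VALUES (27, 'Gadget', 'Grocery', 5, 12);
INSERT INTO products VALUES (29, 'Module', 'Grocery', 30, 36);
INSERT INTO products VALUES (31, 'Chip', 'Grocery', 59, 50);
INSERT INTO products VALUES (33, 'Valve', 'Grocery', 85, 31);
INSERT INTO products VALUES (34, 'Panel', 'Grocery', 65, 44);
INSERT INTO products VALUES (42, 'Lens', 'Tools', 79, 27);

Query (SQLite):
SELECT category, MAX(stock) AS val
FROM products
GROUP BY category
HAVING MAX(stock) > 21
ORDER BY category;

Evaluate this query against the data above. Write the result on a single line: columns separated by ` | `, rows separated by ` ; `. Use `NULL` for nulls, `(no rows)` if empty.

Partition products by category; compute MAX(stock) within each group.
HAVING: keep groups where MAX(stock) > 21.
  Apparel: ids {6, 15, 25} → MAX(stock)=21
  Grocery: ids {10, 23, 27, 29, 31, 33, 34} → MAX(stock)=50
  Tools: ids {8, 19, 21, 42} → MAX(stock)=27

Grocery | 50 ; Tools | 27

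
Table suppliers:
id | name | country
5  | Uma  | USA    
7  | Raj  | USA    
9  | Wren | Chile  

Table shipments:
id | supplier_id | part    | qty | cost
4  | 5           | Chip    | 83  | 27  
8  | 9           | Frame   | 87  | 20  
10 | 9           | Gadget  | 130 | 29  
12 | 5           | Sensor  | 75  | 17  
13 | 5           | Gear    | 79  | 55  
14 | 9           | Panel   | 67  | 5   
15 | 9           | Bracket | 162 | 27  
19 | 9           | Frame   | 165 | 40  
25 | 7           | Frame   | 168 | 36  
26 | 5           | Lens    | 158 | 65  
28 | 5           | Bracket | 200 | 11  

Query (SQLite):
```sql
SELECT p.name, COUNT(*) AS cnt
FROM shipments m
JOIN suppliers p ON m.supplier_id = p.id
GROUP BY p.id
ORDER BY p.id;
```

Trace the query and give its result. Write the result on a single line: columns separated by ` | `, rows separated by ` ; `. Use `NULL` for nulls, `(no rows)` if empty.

Uma | 5 ; Raj | 1 ; Wren | 5

Join each shipments row to its suppliers via supplier_id.
Group joined rows by suppliers.id; compute COUNT(*) per group.
  5: ids {4, 12, 13, 26, 28} → COUNT(*)=5
  7: ids {25} → COUNT(*)=1
  9: ids {8, 10, 14, 15, 19} → COUNT(*)=5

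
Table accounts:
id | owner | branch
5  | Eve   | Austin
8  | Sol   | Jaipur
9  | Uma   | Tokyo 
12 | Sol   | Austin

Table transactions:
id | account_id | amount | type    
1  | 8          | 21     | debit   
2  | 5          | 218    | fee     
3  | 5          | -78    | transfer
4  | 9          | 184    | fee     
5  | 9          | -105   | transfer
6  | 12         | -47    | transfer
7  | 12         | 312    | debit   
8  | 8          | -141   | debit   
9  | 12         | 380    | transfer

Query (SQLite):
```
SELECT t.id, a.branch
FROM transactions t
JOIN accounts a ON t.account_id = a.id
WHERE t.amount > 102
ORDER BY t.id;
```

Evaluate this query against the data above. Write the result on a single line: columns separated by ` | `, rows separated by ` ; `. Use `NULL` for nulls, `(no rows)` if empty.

Each transactions row matches the accounts row where account_id = accounts.id.
Then keep rows with t.amount > 102.

2 | Austin ; 4 | Tokyo ; 7 | Austin ; 9 | Austin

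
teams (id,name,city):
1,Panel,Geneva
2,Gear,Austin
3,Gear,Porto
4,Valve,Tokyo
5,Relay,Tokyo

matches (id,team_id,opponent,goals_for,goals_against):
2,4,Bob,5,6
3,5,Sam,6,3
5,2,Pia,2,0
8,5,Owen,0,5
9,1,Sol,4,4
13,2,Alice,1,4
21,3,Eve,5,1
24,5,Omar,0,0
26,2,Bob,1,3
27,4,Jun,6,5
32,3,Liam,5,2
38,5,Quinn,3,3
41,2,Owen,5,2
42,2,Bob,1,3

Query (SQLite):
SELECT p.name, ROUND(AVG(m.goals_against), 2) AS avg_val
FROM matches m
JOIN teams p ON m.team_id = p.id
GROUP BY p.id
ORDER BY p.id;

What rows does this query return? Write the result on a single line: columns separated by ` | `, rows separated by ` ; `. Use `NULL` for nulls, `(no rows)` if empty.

Join each matches row to its teams via team_id.
Group joined rows by teams.id; compute ROUND(AVG(m.goals_against), 2) per group.
  1: ids {9} → ROUND(AVG(m.goals_against), 2)=4
  2: ids {5, 13, 26, 41, 42} → ROUND(AVG(m.goals_against), 2)=2.4
  3: ids {21, 32} → ROUND(AVG(m.goals_against), 2)=1.5
  4: ids {2, 27} → ROUND(AVG(m.goals_against), 2)=5.5
  5: ids {3, 8, 24, 38} → ROUND(AVG(m.goals_against), 2)=2.75

Panel | 4 ; Gear | 2.4 ; Gear | 1.5 ; Valve | 5.5 ; Relay | 2.75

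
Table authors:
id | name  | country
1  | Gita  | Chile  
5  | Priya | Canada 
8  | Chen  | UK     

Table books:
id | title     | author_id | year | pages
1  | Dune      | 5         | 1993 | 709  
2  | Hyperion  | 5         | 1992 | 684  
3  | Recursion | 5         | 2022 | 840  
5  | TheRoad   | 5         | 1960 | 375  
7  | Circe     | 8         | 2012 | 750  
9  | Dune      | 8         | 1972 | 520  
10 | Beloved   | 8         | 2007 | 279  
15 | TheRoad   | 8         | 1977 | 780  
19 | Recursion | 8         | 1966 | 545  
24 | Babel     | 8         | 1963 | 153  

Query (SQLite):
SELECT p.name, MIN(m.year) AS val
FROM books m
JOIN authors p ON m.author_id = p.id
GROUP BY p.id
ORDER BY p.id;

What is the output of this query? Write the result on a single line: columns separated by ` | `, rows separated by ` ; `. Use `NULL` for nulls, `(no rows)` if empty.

Join each books row to its authors via author_id.
Group joined rows by authors.id; compute MIN(m.year) per group.
  5: ids {1, 2, 3, 5} → MIN(m.year)=1960
  8: ids {7, 9, 10, 15, 19, 24} → MIN(m.year)=1963

Priya | 1960 ; Chen | 1963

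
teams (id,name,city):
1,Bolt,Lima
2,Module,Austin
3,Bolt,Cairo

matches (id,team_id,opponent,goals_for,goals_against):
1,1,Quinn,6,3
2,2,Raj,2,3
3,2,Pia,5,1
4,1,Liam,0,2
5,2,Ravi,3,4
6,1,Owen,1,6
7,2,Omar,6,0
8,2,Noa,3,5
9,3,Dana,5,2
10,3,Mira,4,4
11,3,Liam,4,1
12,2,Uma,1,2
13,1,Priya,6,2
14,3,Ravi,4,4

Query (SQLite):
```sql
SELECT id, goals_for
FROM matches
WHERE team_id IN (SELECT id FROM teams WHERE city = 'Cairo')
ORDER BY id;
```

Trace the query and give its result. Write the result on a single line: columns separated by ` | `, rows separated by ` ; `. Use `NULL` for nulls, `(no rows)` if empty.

9 | 5 ; 10 | 4 ; 11 | 4 ; 14 | 4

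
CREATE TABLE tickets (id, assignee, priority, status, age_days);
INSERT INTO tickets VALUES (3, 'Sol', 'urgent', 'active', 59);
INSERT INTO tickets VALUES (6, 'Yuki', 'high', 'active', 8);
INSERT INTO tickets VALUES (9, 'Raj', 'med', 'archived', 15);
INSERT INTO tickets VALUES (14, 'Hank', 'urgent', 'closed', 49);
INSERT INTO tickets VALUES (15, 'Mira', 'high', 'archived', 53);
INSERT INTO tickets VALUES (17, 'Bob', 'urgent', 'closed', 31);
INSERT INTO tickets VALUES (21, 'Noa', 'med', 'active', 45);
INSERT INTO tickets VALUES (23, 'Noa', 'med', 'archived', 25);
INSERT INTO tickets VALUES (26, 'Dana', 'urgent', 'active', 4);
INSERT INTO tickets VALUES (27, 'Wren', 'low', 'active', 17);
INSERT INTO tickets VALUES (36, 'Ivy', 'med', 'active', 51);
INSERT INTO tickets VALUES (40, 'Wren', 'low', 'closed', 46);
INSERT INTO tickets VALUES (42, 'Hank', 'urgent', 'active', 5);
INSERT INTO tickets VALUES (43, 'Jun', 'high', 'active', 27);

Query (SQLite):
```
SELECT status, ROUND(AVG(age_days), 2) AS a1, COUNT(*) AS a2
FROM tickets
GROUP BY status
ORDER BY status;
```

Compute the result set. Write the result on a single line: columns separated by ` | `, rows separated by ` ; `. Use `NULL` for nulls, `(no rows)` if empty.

active | 27 | 8 ; archived | 31 | 3 ; closed | 42 | 3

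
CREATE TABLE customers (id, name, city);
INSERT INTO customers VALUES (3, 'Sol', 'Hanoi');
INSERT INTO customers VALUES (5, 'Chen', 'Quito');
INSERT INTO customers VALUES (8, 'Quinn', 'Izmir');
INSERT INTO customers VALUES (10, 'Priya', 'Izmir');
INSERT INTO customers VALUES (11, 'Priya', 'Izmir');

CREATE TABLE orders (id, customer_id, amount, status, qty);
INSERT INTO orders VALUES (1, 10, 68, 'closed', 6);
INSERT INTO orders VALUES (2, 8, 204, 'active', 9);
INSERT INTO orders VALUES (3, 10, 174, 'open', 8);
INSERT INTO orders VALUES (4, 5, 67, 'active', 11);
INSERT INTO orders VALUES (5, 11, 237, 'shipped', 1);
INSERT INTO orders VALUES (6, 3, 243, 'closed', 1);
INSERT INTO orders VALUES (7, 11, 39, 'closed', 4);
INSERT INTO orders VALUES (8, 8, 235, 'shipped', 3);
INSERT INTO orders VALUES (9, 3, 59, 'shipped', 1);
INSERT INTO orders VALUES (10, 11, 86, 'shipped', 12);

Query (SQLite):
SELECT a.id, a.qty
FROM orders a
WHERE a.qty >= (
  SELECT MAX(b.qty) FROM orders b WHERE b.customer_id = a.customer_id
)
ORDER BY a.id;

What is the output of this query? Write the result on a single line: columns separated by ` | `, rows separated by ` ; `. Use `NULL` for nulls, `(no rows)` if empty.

2 | 9 ; 3 | 8 ; 4 | 11 ; 6 | 1 ; 9 | 1 ; 10 | 12

For each orders row a, compute MAX(qty) over rows sharing a.customer_id.
Keep row a if a.qty >= that per-group MAX.
  customer_id=3: MAX(qty) = 1
  customer_id=5: MAX(qty) = 11
  customer_id=8: MAX(qty) = 9
  customer_id=10: MAX(qty) = 8
  customer_id=11: MAX(qty) = 12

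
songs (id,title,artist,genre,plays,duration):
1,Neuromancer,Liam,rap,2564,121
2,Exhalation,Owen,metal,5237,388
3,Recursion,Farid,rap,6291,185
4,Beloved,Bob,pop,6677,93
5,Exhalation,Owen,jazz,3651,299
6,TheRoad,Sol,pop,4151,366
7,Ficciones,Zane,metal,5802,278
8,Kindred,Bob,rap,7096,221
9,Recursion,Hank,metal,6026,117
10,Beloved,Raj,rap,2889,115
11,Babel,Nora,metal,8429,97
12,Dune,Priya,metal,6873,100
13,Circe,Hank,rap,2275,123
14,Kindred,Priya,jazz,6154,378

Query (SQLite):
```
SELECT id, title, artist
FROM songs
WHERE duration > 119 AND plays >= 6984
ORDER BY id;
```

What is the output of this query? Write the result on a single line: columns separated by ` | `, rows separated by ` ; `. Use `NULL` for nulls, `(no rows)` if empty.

duration > 119: ids {1, 2, 3, 5, 6, 7, 8, 13, 14}
plays >= 6984: ids {8, 11}
Combine with AND.

8 | Kindred | Bob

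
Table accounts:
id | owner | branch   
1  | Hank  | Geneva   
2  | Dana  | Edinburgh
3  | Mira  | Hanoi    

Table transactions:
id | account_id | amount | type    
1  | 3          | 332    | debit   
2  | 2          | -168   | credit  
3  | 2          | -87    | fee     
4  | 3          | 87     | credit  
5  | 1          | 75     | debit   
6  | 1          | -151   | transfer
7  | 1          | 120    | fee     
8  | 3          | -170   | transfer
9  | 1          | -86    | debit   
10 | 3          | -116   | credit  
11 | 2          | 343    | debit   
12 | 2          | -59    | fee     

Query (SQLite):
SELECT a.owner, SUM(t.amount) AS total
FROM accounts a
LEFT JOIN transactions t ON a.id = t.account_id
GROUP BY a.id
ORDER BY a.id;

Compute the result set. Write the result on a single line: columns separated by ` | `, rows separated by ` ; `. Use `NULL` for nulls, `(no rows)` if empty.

LEFT JOIN keeps every accounts row; unmatched ones get NULL for transactions columns.
Group by accounts.id and compute SUM(t.amount). SUM over an all-NULL group is NULL.
  1: ids {5, 6, 7, 9} → SUM(t.amount)=-42
  2: ids {2, 3, 11, 12} → SUM(t.amount)=29
  3: ids {1, 4, 8, 10} → SUM(t.amount)=133

Hank | -42 ; Dana | 29 ; Mira | 133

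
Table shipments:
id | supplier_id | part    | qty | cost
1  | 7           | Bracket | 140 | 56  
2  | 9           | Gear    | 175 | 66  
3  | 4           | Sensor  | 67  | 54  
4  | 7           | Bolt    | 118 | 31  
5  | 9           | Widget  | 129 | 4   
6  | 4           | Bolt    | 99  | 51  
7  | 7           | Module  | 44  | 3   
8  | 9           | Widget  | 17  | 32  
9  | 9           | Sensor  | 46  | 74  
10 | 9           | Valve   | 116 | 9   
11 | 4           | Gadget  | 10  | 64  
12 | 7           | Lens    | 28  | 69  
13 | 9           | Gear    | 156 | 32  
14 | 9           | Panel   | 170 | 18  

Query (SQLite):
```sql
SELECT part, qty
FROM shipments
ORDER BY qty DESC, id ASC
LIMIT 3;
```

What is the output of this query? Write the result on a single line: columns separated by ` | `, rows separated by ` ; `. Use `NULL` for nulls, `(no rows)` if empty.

Sort by qty desc, tiebreak id asc: (175, id=2), (170, id=14), (156, id=13), (140, id=1), (129, id=5), (118, id=4) …. Take first 3.

Gear | 175 ; Panel | 170 ; Gear | 156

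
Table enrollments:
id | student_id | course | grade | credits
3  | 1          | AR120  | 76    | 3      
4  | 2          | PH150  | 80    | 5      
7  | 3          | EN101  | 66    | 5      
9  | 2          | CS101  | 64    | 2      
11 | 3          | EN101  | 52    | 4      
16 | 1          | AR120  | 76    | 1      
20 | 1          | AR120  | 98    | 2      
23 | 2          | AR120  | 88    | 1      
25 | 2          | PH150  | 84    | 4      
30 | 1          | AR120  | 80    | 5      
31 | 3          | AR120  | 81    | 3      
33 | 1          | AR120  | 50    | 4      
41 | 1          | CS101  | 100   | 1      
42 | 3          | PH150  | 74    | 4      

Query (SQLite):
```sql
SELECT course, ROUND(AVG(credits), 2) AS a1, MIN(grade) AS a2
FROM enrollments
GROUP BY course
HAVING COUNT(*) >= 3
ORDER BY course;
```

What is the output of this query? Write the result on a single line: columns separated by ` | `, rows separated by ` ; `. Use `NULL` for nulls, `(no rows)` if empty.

AR120 | 2.71 | 50 ; PH150 | 4.33 | 74

Group enrollments by course.
Per group compute: ROUND(AVG(credits), 2), MIN(grade).
HAVING: drop groups with fewer than 3 rows.
  AR120: ids {3, 16, 20, 23, 30, 31, 33} → ROUND(AVG(credits), 2)=2.71, MIN(grade)=50
  CS101: ids {9, 41} → ROUND(AVG(credits), 2)=1.5, MIN(grade)=64
  EN101: ids {7, 11} → ROUND(AVG(credits), 2)=4.5, MIN(grade)=52
  PH150: ids {4, 25, 42} → ROUND(AVG(credits), 2)=4.33, MIN(grade)=74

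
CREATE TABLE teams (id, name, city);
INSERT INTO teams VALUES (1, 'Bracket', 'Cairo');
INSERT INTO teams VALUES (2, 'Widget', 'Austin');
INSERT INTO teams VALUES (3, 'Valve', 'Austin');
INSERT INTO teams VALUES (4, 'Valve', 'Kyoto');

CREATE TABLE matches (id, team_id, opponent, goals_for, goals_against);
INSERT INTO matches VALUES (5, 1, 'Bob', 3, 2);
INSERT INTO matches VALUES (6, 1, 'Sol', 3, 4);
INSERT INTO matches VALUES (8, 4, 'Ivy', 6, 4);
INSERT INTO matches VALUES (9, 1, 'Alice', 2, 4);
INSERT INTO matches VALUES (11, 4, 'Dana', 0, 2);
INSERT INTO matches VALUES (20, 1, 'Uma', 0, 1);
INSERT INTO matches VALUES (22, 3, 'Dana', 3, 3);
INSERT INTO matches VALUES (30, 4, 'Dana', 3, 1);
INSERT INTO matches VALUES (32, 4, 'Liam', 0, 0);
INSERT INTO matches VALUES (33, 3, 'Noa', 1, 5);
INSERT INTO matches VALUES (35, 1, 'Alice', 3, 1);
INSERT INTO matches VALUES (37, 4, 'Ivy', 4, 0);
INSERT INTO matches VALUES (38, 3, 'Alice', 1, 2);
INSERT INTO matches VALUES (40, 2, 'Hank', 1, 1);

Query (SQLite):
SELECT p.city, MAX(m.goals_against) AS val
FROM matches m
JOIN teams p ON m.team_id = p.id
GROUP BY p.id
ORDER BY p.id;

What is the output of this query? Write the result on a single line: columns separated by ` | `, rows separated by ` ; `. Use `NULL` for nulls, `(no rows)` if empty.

Cairo | 4 ; Austin | 1 ; Austin | 5 ; Kyoto | 4

Join each matches row to its teams via team_id.
Group joined rows by teams.id; compute MAX(m.goals_against) per group.
  1: ids {5, 6, 9, 20, 35} → MAX(m.goals_against)=4
  2: ids {40} → MAX(m.goals_against)=1
  3: ids {22, 33, 38} → MAX(m.goals_against)=5
  4: ids {8, 11, 30, 32, 37} → MAX(m.goals_against)=4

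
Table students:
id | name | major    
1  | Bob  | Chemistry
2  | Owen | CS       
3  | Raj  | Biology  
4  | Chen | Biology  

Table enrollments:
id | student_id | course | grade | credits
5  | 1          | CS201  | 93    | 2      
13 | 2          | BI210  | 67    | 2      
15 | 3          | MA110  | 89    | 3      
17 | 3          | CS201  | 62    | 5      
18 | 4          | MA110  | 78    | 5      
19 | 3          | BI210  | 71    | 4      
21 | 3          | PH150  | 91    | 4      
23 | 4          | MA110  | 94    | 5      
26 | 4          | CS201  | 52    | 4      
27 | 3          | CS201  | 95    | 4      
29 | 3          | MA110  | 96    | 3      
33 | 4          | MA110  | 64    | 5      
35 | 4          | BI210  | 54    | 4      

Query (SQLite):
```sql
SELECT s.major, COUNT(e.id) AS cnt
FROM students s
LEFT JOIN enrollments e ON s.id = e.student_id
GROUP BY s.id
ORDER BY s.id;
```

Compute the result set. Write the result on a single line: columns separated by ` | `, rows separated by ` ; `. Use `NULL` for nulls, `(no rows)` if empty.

Chemistry | 1 ; CS | 1 ; Biology | 6 ; Biology | 5

LEFT JOIN keeps every students row; unmatched ones get NULL for enrollments columns.
Group by students.id and compute COUNT(e.id). COUNT(col) of an all-NULL group is 0.
  1: ids {5} → COUNT(e.id)=1
  2: ids {13} → COUNT(e.id)=1
  3: ids {15, 17, 19, 21, 27, 29} → COUNT(e.id)=6
  4: ids {18, 23, 26, 33, 35} → COUNT(e.id)=5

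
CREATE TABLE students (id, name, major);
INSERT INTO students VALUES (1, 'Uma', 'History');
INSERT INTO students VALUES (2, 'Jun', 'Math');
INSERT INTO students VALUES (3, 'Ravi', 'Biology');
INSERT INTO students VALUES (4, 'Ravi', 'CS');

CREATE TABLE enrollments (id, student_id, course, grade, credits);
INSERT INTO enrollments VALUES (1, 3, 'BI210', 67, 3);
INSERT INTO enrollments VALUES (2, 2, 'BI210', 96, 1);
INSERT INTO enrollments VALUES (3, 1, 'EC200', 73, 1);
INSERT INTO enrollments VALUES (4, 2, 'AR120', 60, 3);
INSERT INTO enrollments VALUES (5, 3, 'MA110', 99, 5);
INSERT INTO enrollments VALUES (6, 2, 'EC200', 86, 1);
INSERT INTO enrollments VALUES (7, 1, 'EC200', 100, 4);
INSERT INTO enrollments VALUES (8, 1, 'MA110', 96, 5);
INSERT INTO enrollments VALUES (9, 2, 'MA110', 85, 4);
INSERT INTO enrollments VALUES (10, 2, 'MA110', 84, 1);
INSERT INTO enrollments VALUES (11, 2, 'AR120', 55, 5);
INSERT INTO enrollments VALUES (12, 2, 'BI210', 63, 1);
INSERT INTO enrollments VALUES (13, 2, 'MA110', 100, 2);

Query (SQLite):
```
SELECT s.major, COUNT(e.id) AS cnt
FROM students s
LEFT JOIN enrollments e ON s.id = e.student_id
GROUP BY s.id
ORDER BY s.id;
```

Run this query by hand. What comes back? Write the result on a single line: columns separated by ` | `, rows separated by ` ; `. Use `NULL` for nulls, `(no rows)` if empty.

LEFT JOIN keeps every students row; unmatched ones get NULL for enrollments columns.
Group by students.id and compute COUNT(e.id). COUNT(col) of an all-NULL group is 0.
  1: ids {3, 7, 8} → COUNT(e.id)=3
  2: ids {2, 4, 6, 9, 10, 11, 12, 13} → COUNT(e.id)=8
  3: ids {1, 5} → COUNT(e.id)=2
  4: ids {—} → COUNT(e.id)=0

History | 3 ; Math | 8 ; Biology | 2 ; CS | 0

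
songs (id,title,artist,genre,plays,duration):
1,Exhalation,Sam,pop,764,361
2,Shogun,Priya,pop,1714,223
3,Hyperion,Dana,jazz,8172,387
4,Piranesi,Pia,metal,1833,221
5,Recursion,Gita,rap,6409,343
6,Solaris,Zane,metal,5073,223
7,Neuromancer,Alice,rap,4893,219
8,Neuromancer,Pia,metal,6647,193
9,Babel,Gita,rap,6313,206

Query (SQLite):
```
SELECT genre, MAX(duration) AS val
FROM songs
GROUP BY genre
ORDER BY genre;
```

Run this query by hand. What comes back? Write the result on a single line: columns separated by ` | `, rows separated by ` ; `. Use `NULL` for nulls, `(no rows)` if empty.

jazz | 387 ; metal | 223 ; pop | 361 ; rap | 343

Partition songs by genre; compute MAX(duration) within each group.
  jazz: ids {3} → MAX(duration)=387
  metal: ids {4, 6, 8} → MAX(duration)=223
  pop: ids {1, 2} → MAX(duration)=361
  rap: ids {5, 7, 9} → MAX(duration)=343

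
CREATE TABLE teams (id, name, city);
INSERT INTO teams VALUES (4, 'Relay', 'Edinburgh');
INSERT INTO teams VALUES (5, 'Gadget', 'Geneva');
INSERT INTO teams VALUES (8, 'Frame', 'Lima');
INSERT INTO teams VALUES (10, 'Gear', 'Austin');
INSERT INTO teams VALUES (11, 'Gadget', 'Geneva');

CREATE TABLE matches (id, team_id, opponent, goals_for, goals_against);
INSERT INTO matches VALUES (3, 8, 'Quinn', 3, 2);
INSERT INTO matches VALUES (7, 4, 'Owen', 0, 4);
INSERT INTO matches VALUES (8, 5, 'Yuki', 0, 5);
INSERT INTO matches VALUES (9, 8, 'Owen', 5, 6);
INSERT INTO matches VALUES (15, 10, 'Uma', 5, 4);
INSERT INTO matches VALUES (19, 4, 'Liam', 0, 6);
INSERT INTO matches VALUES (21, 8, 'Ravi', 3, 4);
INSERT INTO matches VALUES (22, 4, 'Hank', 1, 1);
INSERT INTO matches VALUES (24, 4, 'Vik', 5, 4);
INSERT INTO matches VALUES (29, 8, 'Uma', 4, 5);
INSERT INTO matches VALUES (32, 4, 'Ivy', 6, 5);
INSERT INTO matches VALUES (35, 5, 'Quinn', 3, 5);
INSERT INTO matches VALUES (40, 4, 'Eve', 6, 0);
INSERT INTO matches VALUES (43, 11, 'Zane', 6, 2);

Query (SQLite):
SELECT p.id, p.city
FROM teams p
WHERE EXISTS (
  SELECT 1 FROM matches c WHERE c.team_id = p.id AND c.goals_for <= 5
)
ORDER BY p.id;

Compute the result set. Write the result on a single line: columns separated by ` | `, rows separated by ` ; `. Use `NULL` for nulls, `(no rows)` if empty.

4 | Edinburgh ; 5 | Geneva ; 8 | Lima ; 10 | Austin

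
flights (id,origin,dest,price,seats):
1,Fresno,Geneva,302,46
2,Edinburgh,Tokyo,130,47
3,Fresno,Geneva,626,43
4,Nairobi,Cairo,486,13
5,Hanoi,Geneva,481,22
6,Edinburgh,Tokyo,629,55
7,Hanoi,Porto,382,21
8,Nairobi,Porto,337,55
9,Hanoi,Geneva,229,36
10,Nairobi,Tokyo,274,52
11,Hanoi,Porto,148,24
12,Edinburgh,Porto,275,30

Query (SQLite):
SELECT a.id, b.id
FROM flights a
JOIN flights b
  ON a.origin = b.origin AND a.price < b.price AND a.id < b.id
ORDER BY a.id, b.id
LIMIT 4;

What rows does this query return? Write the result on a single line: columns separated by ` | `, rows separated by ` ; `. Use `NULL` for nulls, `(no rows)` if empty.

1 | 3 ; 2 | 6 ; 2 | 12

Pairs (a,b) with same origin, a.price < b.price, a.id < b.id.
origin groups: Edinburgh:{2,6,12} Fresno:{1,3} Hanoi:{5,7,9,11} Nairobi:{4,8,10}
Ordered by (a.id, b.id); first 4.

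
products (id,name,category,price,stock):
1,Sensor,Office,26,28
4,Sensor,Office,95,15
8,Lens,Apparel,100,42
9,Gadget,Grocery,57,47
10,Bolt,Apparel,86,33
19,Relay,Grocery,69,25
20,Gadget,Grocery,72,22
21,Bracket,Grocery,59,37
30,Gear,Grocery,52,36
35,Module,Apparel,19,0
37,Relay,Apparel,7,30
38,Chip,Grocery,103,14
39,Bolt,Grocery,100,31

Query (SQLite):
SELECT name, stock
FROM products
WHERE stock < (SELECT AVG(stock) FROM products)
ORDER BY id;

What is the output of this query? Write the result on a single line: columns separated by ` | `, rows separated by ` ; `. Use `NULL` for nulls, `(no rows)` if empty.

Scalar subquery: AVG(stock) over all products rows = 27.692308 (≈; comparison uses full precision).
Keep rows where stock < that value.

Sensor | 15 ; Relay | 25 ; Gadget | 22 ; Module | 0 ; Chip | 14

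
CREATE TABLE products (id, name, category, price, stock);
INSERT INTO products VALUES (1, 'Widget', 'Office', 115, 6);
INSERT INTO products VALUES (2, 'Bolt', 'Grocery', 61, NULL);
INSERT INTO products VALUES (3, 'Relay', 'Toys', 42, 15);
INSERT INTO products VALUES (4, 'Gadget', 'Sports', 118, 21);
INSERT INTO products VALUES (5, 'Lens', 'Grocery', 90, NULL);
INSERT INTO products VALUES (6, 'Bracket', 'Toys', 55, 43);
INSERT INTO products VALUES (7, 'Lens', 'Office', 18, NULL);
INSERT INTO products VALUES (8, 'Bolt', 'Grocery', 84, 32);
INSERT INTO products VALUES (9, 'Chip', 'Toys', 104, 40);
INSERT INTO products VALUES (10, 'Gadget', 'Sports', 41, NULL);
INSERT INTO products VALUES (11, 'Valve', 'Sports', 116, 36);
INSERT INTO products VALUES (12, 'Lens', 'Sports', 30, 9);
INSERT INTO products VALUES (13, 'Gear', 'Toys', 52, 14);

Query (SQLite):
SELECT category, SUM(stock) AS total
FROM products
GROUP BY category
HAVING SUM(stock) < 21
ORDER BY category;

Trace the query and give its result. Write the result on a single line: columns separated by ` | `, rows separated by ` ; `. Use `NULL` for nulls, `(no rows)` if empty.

Partition products by category; compute SUM(stock) within each group.
HAVING: keep groups where SUM(stock) < 21.
  Grocery: ids {2, 5, 8} → SUM(stock)=32
  Office: ids {1, 7} → SUM(stock)=6
  Sports: ids {4, 10, 11, 12} → SUM(stock)=66
  Toys: ids {3, 6, 9, 13} → SUM(stock)=112

Office | 6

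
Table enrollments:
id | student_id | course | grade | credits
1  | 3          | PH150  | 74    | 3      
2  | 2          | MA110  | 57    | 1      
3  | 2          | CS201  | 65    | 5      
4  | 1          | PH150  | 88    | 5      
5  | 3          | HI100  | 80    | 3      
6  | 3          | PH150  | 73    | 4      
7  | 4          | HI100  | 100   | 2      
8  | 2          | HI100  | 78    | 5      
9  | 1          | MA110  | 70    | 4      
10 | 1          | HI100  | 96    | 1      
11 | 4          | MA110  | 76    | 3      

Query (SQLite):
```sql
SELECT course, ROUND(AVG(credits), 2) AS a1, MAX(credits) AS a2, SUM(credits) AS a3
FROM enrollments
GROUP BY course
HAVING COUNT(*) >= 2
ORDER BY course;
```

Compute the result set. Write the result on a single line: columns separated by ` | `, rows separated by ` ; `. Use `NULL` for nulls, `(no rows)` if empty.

HI100 | 2.75 | 5 | 11 ; MA110 | 2.67 | 4 | 8 ; PH150 | 4 | 5 | 12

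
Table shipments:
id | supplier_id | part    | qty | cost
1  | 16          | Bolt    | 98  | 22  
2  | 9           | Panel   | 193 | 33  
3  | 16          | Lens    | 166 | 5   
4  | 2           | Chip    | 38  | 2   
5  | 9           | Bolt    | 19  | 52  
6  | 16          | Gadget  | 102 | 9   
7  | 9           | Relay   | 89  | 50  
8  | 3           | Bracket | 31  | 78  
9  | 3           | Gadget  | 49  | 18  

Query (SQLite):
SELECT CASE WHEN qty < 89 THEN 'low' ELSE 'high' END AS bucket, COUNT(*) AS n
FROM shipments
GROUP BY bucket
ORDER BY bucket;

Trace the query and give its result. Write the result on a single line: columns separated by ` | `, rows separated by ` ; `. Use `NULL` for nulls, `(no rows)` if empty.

Bucket rows by qty < 89 → 'low' else 'high'; count each bucket.

high | 5 ; low | 4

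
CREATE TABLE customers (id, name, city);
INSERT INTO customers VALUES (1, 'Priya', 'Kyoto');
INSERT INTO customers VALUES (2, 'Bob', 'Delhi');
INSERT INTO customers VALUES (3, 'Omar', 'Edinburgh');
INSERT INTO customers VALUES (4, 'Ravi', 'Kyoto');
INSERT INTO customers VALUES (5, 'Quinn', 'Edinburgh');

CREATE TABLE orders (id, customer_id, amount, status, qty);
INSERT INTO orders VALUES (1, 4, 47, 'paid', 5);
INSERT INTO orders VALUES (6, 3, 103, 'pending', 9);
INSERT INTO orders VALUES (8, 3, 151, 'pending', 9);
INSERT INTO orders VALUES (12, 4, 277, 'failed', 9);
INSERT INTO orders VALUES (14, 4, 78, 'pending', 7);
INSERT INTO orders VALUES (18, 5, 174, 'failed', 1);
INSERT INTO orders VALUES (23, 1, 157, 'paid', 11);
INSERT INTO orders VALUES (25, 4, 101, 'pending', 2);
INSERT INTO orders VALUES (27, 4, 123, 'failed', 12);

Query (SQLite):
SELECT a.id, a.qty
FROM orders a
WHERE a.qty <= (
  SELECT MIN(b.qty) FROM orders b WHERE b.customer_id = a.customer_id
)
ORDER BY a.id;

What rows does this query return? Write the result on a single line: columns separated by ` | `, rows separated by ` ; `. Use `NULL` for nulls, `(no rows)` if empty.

6 | 9 ; 8 | 9 ; 18 | 1 ; 23 | 11 ; 25 | 2

For each orders row a, compute MIN(qty) over rows sharing a.customer_id.
Keep row a if a.qty <= that per-group MIN.
  customer_id=1: MIN(qty) = 11
  customer_id=3: MIN(qty) = 9
  customer_id=4: MIN(qty) = 2
  customer_id=5: MIN(qty) = 1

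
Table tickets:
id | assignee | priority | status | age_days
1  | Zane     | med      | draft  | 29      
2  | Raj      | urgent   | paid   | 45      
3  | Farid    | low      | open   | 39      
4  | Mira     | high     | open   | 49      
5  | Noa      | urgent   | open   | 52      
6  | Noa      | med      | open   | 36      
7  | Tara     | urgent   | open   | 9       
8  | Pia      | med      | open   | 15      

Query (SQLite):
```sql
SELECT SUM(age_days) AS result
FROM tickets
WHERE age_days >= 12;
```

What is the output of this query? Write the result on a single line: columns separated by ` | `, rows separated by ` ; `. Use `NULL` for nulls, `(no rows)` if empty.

265

Rows where age_days >= 12 → age_days values: [29, 45, 39, 49, 52, 36, 15].
SUM of non-NULL values = 265.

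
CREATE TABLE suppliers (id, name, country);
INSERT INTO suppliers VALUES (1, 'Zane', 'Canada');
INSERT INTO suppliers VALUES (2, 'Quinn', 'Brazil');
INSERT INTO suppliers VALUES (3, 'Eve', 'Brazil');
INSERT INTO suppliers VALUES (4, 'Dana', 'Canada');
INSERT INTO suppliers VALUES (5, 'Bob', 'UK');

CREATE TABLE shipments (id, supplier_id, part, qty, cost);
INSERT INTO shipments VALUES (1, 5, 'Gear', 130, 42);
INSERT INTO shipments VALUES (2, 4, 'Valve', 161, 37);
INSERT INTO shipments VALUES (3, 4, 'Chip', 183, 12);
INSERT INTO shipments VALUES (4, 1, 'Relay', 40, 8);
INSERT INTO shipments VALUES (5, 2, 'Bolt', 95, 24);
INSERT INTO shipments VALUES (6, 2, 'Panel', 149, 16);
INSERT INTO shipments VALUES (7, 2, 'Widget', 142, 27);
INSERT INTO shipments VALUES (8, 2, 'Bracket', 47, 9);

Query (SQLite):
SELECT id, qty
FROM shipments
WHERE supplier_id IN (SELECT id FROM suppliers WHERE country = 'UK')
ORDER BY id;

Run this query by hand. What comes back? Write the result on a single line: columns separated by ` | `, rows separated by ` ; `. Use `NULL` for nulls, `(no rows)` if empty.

1 | 130

Inner query: suppliers.id where country = 'UK'.
Outer: keep shipments rows whose supplier_id is in that set.
Inner query → {5}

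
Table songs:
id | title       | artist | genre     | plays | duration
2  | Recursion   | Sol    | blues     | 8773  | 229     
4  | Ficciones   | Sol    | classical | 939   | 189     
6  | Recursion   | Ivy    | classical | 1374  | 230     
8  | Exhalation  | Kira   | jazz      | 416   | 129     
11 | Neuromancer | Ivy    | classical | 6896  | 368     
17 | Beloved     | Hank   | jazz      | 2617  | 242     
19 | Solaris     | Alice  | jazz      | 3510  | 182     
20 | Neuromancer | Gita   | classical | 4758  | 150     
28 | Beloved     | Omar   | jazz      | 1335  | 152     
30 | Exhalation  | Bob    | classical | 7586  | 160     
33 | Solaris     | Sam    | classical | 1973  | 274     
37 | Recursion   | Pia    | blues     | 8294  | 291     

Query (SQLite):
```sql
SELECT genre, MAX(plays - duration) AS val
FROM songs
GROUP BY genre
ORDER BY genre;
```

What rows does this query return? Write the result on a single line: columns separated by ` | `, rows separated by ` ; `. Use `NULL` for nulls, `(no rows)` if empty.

For each row compute plays - duration.
Group by genre; take MAX of the expression per group.
  blues: ids {2, 37} → MAX(plays - duration)=8544
  classical: ids {4, 6, 11, 20, 30, 33} → MAX(plays - duration)=7426
  jazz: ids {8, 17, 19, 28} → MAX(plays - duration)=3328

blues | 8544 ; classical | 7426 ; jazz | 3328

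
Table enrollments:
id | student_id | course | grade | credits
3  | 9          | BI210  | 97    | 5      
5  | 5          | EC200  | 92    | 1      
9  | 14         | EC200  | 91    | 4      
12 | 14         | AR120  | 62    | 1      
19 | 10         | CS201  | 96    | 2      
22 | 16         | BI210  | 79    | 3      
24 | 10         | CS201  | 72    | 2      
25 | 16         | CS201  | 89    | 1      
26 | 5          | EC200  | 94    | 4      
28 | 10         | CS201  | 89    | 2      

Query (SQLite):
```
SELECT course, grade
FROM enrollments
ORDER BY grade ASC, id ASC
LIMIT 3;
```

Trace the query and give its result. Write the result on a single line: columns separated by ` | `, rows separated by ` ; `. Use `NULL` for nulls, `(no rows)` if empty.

Sort by grade asc, tiebreak id asc: (62, id=12), (72, id=24), (79, id=22), (89, id=25), (89, id=28), (91, id=9) …. Take first 3.

AR120 | 62 ; CS201 | 72 ; BI210 | 79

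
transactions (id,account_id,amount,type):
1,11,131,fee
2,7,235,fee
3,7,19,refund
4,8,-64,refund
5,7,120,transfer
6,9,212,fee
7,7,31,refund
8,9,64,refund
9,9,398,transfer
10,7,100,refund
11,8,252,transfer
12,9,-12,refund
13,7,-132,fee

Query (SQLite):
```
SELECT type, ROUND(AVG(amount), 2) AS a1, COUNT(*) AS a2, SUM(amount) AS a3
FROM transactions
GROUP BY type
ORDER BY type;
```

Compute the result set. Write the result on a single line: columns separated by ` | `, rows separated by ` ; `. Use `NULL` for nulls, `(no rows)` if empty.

Group transactions by type.
Per group compute: ROUND(AVG(amount), 2), COUNT(*), SUM(amount).
  fee: ids {1, 2, 6, 13} → ROUND(AVG(amount), 2)=111.5, COUNT(*)=4, SUM(amount)=446
  refund: ids {3, 4, 7, 8, 10, 12} → ROUND(AVG(amount), 2)=23, COUNT(*)=6, SUM(amount)=138
  transfer: ids {5, 9, 11} → ROUND(AVG(amount), 2)=256.67, COUNT(*)=3, SUM(amount)=770

fee | 111.5 | 4 | 446 ; refund | 23 | 6 | 138 ; transfer | 256.67 | 3 | 770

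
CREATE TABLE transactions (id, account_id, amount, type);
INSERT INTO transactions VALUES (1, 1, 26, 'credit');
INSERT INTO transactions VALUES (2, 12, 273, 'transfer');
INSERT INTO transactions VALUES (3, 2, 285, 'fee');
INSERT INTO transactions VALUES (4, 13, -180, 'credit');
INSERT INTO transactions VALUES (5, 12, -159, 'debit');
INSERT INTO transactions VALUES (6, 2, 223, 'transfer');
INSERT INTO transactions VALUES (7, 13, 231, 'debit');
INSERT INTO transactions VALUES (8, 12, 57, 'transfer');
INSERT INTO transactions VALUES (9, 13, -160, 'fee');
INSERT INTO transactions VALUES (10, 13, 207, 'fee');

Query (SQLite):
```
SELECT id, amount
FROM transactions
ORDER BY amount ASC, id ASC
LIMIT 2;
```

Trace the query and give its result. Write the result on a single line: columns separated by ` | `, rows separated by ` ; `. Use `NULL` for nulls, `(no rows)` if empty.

Sort by amount asc, tiebreak id asc: (-180, id=4), (-160, id=9), (-159, id=5), (26, id=1), (57, id=8) …. Take first 2.

4 | -180 ; 9 | -160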